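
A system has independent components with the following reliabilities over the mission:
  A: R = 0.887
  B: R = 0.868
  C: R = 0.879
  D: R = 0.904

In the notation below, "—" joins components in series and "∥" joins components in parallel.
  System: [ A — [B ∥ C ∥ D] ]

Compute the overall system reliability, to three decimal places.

Parallel (B, C, and D): 1 − (1 − 0.86800)(1 − 0.87900)(1 − 0.90400) = 0.99847
Series (A and [0.99847]): 0.88700 × 0.99847 = 0.886

0.886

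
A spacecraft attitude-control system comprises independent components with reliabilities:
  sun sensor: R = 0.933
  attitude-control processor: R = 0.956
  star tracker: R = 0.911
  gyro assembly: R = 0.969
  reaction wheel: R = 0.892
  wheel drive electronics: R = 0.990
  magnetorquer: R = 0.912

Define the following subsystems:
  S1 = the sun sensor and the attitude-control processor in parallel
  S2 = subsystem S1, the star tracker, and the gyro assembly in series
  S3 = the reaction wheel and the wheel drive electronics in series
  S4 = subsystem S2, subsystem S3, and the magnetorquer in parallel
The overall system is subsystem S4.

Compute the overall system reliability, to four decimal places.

Parallel (sun sensor and attitude-control processor): 1 − (1 − 0.933000)(1 − 0.956000) = 0.997052
Series ([0.997052], star tracker, and gyro assembly): 0.997052 × 0.911000 × 0.969000 = 0.880157
Series (reaction wheel and wheel drive electronics): 0.892000 × 0.990000 = 0.883080
Parallel ([0.880157], [0.883080], and magnetorquer): 1 − (1 − 0.880157)(1 − 0.883080)(1 − 0.912000) = 0.9988

0.9988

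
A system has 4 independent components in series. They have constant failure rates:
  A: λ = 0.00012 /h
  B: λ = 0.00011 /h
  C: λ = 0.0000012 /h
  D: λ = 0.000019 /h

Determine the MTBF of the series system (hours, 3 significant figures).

Series of exponential components: λ_sys = Σ λ_i
λ_sys = 0.00012 + 0.00011 + 0.0000012 + 0.000019 = 2.5020e-04 /h
MTBF = 1 / λ_sys = 4000 h

4000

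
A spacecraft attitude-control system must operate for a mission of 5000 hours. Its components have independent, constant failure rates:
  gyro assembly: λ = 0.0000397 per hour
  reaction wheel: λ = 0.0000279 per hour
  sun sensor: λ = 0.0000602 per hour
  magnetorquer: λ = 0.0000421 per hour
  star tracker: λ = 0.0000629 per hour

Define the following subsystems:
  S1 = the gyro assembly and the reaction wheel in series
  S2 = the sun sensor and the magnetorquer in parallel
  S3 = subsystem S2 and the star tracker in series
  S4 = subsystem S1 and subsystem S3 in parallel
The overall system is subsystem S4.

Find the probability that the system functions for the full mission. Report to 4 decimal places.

0.9123

R(gyro assembly) = exp(−0.0000397 × 5000) = 0.819960
R(reaction wheel) = exp(−0.0000279 × 5000) = 0.869793
R(sun sensor) = exp(−0.0000602 × 5000) = 0.740078
R(magnetorquer) = exp(−0.0000421 × 5000) = 0.810179
R(star tracker) = exp(−0.0000629 × 5000) = 0.730154
Series (gyro assembly and reaction wheel): 0.819960 × 0.869793 = 0.713195
Parallel (sun sensor and magnetorquer): 1 − (1 − 0.740078)(1 − 0.810179) = 0.950661
Series ([0.950661] and star tracker): 0.950661 × 0.730154 = 0.694129
Parallel ([0.713195] and [0.694129]): 1 − (1 − 0.713195)(1 − 0.694129) = 0.9123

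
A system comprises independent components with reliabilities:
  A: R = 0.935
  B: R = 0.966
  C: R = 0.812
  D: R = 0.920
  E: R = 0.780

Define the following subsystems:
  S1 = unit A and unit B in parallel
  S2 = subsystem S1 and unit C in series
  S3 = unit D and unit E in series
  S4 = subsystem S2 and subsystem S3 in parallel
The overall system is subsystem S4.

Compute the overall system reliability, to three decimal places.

Parallel (A and B): 1 − (1 − 0.93500)(1 − 0.96600) = 0.99779
Series ([0.99779] and C): 0.99779 × 0.81200 = 0.81021
Series (D and E): 0.92000 × 0.78000 = 0.71760
Parallel ([0.81021] and [0.71760]): 1 − (1 − 0.81021)(1 − 0.71760) = 0.946

0.946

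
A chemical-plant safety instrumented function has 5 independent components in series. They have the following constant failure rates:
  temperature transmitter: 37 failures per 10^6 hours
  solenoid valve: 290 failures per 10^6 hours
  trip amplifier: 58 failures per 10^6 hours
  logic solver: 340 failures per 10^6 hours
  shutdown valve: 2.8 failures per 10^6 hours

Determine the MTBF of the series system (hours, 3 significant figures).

Series of exponential components: λ_sys = Σ λ_i
λ_sys = 0.000037 + 0.00029 + 0.000058 + 0.00034 + 0.0000028 = 7.2780e-04 /h
MTBF = 1 / λ_sys = 1370 h

1370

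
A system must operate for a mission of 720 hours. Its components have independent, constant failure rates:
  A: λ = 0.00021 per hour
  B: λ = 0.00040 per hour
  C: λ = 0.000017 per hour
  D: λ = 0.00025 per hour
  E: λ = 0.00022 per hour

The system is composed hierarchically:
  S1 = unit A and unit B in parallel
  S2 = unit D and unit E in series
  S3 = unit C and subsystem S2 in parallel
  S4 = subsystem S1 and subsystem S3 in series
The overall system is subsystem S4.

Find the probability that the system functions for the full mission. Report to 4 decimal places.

R(A) = exp(−0.00021 × 720) = 0.859676
R(B) = exp(−0.00040 × 720) = 0.749762
R(C) = exp(−0.000017 × 720) = 0.987835
R(D) = exp(−0.00025 × 720) = 0.835270
R(E) = exp(−0.00022 × 720) = 0.853508
Parallel (A and B): 1 − (1 − 0.859676)(1 − 0.749762) = 0.964886
Series (D and E): 0.835270 × 0.853508 = 0.712910
Parallel (C and [0.712910]): 1 − (1 − 0.987835)(1 − 0.712910) = 0.996508
Series ([0.964886] and [0.996508]): 0.964886 × 0.996508 = 0.9615

0.9615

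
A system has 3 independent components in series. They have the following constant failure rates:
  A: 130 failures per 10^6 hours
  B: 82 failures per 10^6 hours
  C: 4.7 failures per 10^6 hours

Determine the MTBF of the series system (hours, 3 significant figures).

4610

Series of exponential components: λ_sys = Σ λ_i
λ_sys = 0.00013 + 0.000082 + 0.0000047 = 2.1670e-04 /h
MTBF = 1 / λ_sys = 4610 h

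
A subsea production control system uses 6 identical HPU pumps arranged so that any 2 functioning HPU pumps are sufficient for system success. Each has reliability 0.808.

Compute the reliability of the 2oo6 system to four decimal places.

0.9987

R = Σ_{i=2}^{6} C(6,i) p^i (1−p)^{6−i} with p = 0.808
C(6,2)·0.808^2·0.192^4 = 0.013308
C(6,3)·0.808^3·0.192^3 = 0.074674
C(6,4)·0.808^4·0.192^2 = 0.235689
C(6,5)·0.808^5·0.192^1 = 0.396743
C(6,6)·0.808^6·0.192^0 = 0.278271
Sum = 0.9987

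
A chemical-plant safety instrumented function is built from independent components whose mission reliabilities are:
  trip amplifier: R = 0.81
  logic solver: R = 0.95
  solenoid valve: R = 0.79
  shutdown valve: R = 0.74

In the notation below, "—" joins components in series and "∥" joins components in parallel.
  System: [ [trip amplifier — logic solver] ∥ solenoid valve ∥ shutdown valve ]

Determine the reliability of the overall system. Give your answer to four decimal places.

0.9874

Series (trip amplifier and logic solver): 0.810000 × 0.950000 = 0.769500
Parallel ([0.769500], solenoid valve, and shutdown valve): 1 − (1 − 0.769500)(1 − 0.790000)(1 − 0.740000) = 0.9874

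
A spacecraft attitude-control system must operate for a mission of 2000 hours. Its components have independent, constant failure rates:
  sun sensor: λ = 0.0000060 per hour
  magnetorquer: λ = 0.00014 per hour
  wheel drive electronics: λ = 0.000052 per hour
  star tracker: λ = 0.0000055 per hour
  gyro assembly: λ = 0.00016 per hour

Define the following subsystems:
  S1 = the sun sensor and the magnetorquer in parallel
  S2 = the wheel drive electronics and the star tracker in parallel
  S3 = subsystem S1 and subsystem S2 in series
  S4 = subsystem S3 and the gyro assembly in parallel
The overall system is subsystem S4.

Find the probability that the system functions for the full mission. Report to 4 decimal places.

R(sun sensor) = exp(−0.0000060 × 2000) = 0.988072
R(magnetorquer) = exp(−0.00014 × 2000) = 0.755784
R(wheel drive electronics) = exp(−0.000052 × 2000) = 0.901225
R(star tracker) = exp(−0.0000055 × 2000) = 0.989060
R(gyro assembly) = exp(−0.00016 × 2000) = 0.726149
Parallel (sun sensor and magnetorquer): 1 − (1 − 0.988072)(1 − 0.755784) = 0.997087
Parallel (wheel drive electronics and star tracker): 1 − (1 − 0.901225)(1 − 0.989060) = 0.998919
Series ([0.997087] and [0.998919]): 0.997087 × 0.998919 = 0.996009
Parallel ([0.996009] and gyro assembly): 1 − (1 − 0.996009)(1 − 0.726149) = 0.9989

0.9989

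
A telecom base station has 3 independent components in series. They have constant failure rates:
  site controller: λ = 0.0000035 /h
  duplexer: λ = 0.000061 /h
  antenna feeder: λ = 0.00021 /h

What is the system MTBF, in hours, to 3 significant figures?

Series of exponential components: λ_sys = Σ λ_i
λ_sys = 0.0000035 + 0.000061 + 0.00021 = 2.7450e-04 /h
MTBF = 1 / λ_sys = 3640 h

3640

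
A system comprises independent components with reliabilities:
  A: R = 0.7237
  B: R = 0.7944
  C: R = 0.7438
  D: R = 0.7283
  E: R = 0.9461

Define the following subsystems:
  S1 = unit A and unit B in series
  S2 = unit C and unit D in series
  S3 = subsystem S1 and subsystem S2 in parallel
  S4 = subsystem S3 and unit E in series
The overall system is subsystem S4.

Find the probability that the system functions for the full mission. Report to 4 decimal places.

Series (A and B): 0.723700 × 0.794400 = 0.574907
Series (C and D): 0.743800 × 0.728300 = 0.541710
Parallel ([0.574907] and [0.541710]): 1 − (1 − 0.574907)(1 − 0.541710) = 0.805184
Series ([0.805184] and E): 0.805184 × 0.946100 = 0.7618

0.7618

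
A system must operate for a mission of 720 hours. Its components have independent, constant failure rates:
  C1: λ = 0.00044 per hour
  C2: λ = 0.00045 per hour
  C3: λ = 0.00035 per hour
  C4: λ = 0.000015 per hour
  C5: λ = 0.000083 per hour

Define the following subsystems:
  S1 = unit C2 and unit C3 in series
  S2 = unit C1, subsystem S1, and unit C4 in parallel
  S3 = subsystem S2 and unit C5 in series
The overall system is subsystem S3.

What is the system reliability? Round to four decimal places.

R(C1) = exp(−0.00044 × 720) = 0.728476
R(C2) = exp(−0.00045 × 720) = 0.723250
R(C3) = exp(−0.00035 × 720) = 0.777245
R(C4) = exp(−0.000015 × 720) = 0.989258
R(C5) = exp(−0.000083 × 720) = 0.941991
Series (C2 and C3): 0.723250 × 0.777245 = 0.562142
Parallel (C1, [0.562142], and C4): 1 − (1 − 0.728476)(1 − 0.562142)(1 − 0.989258) = 0.998723
Series ([0.998723] and C5): 0.998723 × 0.941991 = 0.9408

0.9408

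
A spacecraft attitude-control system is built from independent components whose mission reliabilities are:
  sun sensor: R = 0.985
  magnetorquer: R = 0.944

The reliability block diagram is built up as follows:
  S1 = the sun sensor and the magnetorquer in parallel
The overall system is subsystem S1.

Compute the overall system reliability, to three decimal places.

Parallel (sun sensor and magnetorquer): 1 − (1 − 0.98500)(1 − 0.94400) = 0.999

0.999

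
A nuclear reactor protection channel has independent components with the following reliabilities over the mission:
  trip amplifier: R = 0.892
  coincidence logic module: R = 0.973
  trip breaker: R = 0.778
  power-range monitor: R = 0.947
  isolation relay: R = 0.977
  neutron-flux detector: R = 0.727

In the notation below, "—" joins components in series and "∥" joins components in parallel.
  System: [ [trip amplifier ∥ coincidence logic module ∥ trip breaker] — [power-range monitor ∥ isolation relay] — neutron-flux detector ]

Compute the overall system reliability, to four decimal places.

Parallel (trip amplifier, coincidence logic module, and trip breaker): 1 − (1 − 0.892000)(1 − 0.973000)(1 − 0.778000) = 0.999353
Parallel (power-range monitor and isolation relay): 1 − (1 − 0.947000)(1 − 0.977000) = 0.998781
Series ([0.999353], [0.998781], and neutron-flux detector): 0.999353 × 0.998781 × 0.727000 = 0.7256

0.7256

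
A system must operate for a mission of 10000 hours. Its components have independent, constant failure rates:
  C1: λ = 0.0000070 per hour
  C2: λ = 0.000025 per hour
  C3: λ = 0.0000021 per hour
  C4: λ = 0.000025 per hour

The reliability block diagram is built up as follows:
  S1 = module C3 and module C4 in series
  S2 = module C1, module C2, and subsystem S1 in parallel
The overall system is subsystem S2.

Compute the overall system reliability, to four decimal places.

0.9965

R(C1) = exp(−0.0000070 × 10000) = 0.932394
R(C2) = exp(−0.000025 × 10000) = 0.778801
R(C3) = exp(−0.0000021 × 10000) = 0.979219
R(C4) = exp(−0.000025 × 10000) = 0.778801
Series (C3 and C4): 0.979219 × 0.778801 = 0.762617
Parallel (C1, C2, and [0.762617]): 1 − (1 − 0.932394)(1 − 0.778801)(1 − 0.762617) = 0.9965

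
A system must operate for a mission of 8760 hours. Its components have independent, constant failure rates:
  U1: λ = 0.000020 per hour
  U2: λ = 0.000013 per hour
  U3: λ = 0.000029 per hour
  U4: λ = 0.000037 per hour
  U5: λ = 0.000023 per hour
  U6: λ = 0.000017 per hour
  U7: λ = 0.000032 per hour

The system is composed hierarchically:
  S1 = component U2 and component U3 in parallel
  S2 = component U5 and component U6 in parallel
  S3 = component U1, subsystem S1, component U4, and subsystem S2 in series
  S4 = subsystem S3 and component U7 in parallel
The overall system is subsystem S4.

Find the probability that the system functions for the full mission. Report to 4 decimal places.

0.8967

R(U1) = exp(−0.000020 × 8760) = 0.839289
R(U2) = exp(−0.000013 × 8760) = 0.892365
R(U3) = exp(−0.000029 × 8760) = 0.775661
R(U4) = exp(−0.000037 × 8760) = 0.723163
R(U5) = exp(−0.000023 × 8760) = 0.817520
R(U6) = exp(−0.000017 × 8760) = 0.861638
R(U7) = exp(−0.000032 × 8760) = 0.755542
Parallel (U2 and U3): 1 − (1 − 0.892365)(1 − 0.775661) = 0.975853
Parallel (U5 and U6): 1 − (1 − 0.817520)(1 − 0.861638) = 0.974752
Series (U1, [0.975853], U4, and [0.974752]): 0.839289 × 0.975853 × 0.723163 × 0.974752 = 0.577333
Parallel ([0.577333] and U7): 1 − (1 − 0.577333)(1 − 0.755542) = 0.8967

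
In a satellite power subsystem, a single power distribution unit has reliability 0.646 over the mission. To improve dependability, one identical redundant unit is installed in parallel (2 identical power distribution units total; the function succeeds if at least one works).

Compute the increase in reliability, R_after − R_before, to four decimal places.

0.2287

R_before = 0.646
R_after = 1 − (1 − 0.646)^2 = 0.8747
ΔR = 0.8747 − 0.646 = 0.2287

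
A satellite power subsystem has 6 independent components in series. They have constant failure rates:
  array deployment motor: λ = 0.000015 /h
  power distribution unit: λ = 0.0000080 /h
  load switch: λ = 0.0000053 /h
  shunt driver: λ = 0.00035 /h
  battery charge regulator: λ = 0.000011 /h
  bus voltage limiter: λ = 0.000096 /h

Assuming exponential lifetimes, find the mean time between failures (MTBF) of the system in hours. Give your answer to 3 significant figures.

2060

Series of exponential components: λ_sys = Σ λ_i
λ_sys = 0.000015 + 0.0000080 + 0.0000053 + 0.00035 + 0.000011 + 0.000096 = 4.8530e-04 /h
MTBF = 1 / λ_sys = 2060 h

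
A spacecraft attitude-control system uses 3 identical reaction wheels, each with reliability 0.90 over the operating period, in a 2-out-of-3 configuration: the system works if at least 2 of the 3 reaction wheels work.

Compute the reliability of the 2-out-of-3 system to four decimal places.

R = Σ_{i=2}^{3} C(3,i) p^i (1−p)^{3−i} with p = 0.90
C(3,2)·0.90^2·0.10^1 = 0.243000
C(3,3)·0.90^3·0.10^0 = 0.729000
Sum = 0.9720

0.9720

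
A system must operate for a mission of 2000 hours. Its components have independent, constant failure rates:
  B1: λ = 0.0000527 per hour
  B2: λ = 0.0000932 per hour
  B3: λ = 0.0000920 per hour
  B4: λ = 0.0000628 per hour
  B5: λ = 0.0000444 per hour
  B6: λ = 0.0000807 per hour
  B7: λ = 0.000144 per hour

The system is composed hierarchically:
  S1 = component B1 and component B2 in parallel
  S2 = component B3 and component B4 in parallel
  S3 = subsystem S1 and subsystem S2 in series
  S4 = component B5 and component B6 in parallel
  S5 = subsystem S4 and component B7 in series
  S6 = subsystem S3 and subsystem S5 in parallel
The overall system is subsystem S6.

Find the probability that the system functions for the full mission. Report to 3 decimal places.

R(B1) = exp(−0.0000527 × 2000) = 0.89996
R(B2) = exp(−0.0000932 × 2000) = 0.82994
R(B3) = exp(−0.0000920 × 2000) = 0.83194
R(B4) = exp(−0.0000628 × 2000) = 0.88197
R(B5) = exp(−0.0000444 × 2000) = 0.91503
R(B6) = exp(−0.0000807 × 2000) = 0.85095
R(B7) = exp(−0.000144 × 2000) = 0.74976
Parallel (B1 and B2): 1 − (1 − 0.89996)(1 − 0.82994) = 0.98299
Parallel (B3 and B4): 1 − (1 − 0.83194)(1 − 0.88197) = 0.98016
Series ([0.98299] and [0.98016]): 0.98299 × 0.98016 = 0.96349
Parallel (B5 and B6): 1 − (1 − 0.91503)(1 − 0.85095) = 0.98734
Series ([0.98734] and B7): 0.98734 × 0.74976 = 0.74027
Parallel ([0.96349] and [0.74027]): 1 − (1 − 0.96349)(1 − 0.74027) = 0.991

0.991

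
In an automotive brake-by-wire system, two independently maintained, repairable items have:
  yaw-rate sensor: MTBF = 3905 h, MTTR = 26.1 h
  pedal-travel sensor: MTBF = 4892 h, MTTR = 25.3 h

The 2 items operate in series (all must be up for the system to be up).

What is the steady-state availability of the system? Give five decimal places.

0.98825

A(yaw-rate sensor) = MTBF/(MTBF+MTTR) = 3905/(3905+26.1) = 0.993361
A(pedal-travel sensor) = MTBF/(MTBF+MTTR) = 4892/(4892+25.3) = 0.994855
Series availability: 0.993361 × 0.994855 = 0.98825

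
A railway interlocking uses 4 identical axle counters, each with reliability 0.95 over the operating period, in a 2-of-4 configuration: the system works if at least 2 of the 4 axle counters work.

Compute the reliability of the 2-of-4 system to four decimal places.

R = Σ_{i=2}^{4} C(4,i) p^i (1−p)^{4−i} with p = 0.95
C(4,2)·0.95^2·0.05^2 = 0.013538
C(4,3)·0.95^3·0.05^1 = 0.171475
C(4,4)·0.95^4·0.05^0 = 0.814506
Sum = 0.9995

0.9995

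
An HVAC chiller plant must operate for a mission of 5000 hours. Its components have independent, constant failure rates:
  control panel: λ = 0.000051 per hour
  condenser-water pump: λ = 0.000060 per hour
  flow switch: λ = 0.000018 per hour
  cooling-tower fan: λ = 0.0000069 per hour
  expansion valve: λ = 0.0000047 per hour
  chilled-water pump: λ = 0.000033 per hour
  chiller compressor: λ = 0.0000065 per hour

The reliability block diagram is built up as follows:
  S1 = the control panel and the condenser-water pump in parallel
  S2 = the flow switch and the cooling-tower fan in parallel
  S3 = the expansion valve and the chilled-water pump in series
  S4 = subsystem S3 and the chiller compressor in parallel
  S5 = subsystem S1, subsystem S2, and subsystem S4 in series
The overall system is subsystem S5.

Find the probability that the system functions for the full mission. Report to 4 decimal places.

R(control panel) = exp(−0.000051 × 5000) = 0.774916
R(condenser-water pump) = exp(−0.000060 × 5000) = 0.740818
R(flow switch) = exp(−0.000018 × 5000) = 0.913931
R(cooling-tower fan) = exp(−0.0000069 × 5000) = 0.966088
R(expansion valve) = exp(−0.0000047 × 5000) = 0.976774
R(chilled-water pump) = exp(−0.000033 × 5000) = 0.847894
R(chiller compressor) = exp(−0.0000065 × 5000) = 0.968022
Parallel (control panel and condenser-water pump): 1 − (1 − 0.774916)(1 − 0.740818) = 0.941662
Parallel (flow switch and cooling-tower fan): 1 − (1 − 0.913931)(1 − 0.966088) = 0.997081
Series (expansion valve and chilled-water pump): 0.976774 × 0.847894 = 0.828201
Parallel ([0.828201] and chiller compressor): 1 − (1 − 0.828201)(1 − 0.968022) = 0.994506
Series ([0.941662], [0.997081], and [0.994506]): 0.941662 × 0.997081 × 0.994506 = 0.9338

0.9338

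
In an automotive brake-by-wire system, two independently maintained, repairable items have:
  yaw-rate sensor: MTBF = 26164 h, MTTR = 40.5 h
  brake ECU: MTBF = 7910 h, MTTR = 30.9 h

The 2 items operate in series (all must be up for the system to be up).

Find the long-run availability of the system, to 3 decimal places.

0.995

A(yaw-rate sensor) = MTBF/(MTBF+MTTR) = 26164/(26164+40.5) = 0.998454
A(brake ECU) = MTBF/(MTBF+MTTR) = 7910/(7910+30.9) = 0.996109
Series availability: 0.998454 × 0.996109 = 0.995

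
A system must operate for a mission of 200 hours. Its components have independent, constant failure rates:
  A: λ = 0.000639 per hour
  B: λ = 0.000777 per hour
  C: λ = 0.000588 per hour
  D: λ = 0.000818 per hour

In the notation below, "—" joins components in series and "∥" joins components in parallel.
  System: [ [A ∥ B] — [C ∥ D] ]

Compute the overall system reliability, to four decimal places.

0.9663

R(A) = exp(−0.000639 × 200) = 0.880029
R(B) = exp(−0.000777 × 200) = 0.856073
R(C) = exp(−0.000588 × 200) = 0.889052
R(D) = exp(−0.000818 × 200) = 0.849082
Parallel (A and B): 1 − (1 − 0.880029)(1 − 0.856073) = 0.982733
Parallel (C and D): 1 − (1 − 0.889052)(1 − 0.849082) = 0.983256
Series ([0.982733] and [0.983256]): 0.982733 × 0.983256 = 0.9663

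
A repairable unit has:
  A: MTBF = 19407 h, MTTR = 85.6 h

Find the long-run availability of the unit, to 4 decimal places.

0.9956

A(A) = MTBF/(MTBF+MTTR) = 19407/(19407+85.6) = 0.9956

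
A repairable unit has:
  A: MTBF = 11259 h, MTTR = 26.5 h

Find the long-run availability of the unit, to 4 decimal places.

0.9977

A(A) = MTBF/(MTBF+MTTR) = 11259/(11259+26.5) = 0.9977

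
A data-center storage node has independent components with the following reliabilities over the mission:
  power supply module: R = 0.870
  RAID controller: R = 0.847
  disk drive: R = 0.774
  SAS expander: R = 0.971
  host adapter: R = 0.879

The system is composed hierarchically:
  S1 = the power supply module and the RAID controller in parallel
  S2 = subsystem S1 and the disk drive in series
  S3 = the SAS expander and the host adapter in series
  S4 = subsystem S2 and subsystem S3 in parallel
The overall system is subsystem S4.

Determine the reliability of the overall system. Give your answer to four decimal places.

Parallel (power supply module and RAID controller): 1 − (1 − 0.870000)(1 − 0.847000) = 0.980110
Series ([0.980110] and disk drive): 0.980110 × 0.774000 = 0.758605
Series (SAS expander and host adapter): 0.971000 × 0.879000 = 0.853509
Parallel ([0.758605] and [0.853509]): 1 − (1 − 0.758605)(1 − 0.853509) = 0.9646

0.9646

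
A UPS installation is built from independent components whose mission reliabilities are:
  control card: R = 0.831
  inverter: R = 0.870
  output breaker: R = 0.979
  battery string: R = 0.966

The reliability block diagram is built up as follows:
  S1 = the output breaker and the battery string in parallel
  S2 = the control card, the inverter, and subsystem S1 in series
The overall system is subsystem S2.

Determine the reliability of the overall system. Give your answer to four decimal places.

0.7225

Parallel (output breaker and battery string): 1 − (1 − 0.979000)(1 − 0.966000) = 0.999286
Series (control card, inverter, and [0.999286]): 0.831000 × 0.870000 × 0.999286 = 0.7225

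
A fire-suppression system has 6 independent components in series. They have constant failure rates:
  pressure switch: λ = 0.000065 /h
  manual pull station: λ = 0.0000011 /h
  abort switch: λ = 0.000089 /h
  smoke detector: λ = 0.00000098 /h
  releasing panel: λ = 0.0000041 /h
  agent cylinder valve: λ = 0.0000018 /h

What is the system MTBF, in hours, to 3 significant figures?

6170

Series of exponential components: λ_sys = Σ λ_i
λ_sys = 0.000065 + 0.0000011 + 0.000089 + 0.00000098 + 0.0000041 + 0.0000018 = 1.6198e-04 /h
MTBF = 1 / λ_sys = 6170 h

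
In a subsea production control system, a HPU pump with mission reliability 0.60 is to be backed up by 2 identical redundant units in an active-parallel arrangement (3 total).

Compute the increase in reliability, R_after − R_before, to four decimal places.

0.3360

R_before = 0.60
R_after = 1 − (1 − 0.60)^3 = 0.9360
ΔR = 0.9360 − 0.60 = 0.3360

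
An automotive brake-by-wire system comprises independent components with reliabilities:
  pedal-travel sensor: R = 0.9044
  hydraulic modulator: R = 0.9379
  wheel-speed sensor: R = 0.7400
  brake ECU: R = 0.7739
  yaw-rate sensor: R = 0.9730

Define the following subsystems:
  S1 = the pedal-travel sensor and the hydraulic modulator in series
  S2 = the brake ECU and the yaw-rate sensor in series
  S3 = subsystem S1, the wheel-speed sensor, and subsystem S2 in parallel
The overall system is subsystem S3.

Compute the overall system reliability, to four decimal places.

Series (pedal-travel sensor and hydraulic modulator): 0.904400 × 0.937900 = 0.848237
Series (brake ECU and yaw-rate sensor): 0.773900 × 0.973000 = 0.753005
Parallel ([0.848237], wheel-speed sensor, and [0.753005]): 1 − (1 − 0.848237)(1 − 0.740000)(1 − 0.753005) = 0.9903

0.9903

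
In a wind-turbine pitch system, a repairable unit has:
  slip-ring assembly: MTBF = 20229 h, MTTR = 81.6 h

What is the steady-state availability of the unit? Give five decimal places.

0.99598

A(slip-ring assembly) = MTBF/(MTBF+MTTR) = 20229/(20229+81.6) = 0.99598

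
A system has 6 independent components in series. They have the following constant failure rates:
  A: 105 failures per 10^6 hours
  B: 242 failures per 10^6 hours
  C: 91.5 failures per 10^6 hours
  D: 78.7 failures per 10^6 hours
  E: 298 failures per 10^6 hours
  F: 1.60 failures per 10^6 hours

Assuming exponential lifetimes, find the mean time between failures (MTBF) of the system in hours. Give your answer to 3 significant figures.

Series of exponential components: λ_sys = Σ λ_i
λ_sys = 0.000105 + 0.000242 + 0.0000915 + 0.0000787 + 0.000298 + 0.00000160 = 8.1680e-04 /h
MTBF = 1 / λ_sys = 1220 h

1220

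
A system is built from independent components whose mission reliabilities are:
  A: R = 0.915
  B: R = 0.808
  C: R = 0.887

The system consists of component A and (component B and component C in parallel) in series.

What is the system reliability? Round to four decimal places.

0.8951

Parallel (B and C): 1 − (1 − 0.808000)(1 − 0.887000) = 0.978304
Series (A and [0.978304]): 0.915000 × 0.978304 = 0.8951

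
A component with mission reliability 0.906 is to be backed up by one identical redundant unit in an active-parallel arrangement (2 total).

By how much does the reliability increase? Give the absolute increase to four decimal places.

0.0852

R_before = 0.906
R_after = 1 − (1 − 0.906)^2 = 0.9912
ΔR = 0.9912 − 0.906 = 0.0852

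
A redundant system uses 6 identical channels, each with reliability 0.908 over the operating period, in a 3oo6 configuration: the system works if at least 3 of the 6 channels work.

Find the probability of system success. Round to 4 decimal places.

R = Σ_{i=3}^{6} C(6,i) p^i (1−p)^{6−i} with p = 0.908
C(6,3)·0.908^3·0.092^3 = 0.011659
C(6,4)·0.908^4·0.092^2 = 0.086300
C(6,5)·0.908^5·0.092^1 = 0.340697
C(6,6)·0.908^6·0.092^0 = 0.560422
Sum = 0.9991

0.9991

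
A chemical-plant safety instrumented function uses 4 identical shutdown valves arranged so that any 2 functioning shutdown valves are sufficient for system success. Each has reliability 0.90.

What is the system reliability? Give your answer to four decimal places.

R = Σ_{i=2}^{4} C(4,i) p^i (1−p)^{4−i} with p = 0.90
C(4,2)·0.90^2·0.10^2 = 0.048600
C(4,3)·0.90^3·0.10^1 = 0.291600
C(4,4)·0.90^4·0.10^0 = 0.656100
Sum = 0.9963

0.9963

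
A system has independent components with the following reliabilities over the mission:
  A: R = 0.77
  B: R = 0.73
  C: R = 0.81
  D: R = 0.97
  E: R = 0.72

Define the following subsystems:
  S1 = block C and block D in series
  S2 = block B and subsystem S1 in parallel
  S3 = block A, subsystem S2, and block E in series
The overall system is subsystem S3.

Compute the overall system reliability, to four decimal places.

Series (C and D): 0.810000 × 0.970000 = 0.785700
Parallel (B and [0.785700]): 1 − (1 − 0.730000)(1 − 0.785700) = 0.942139
Series (A, [0.942139], and E): 0.770000 × 0.942139 × 0.720000 = 0.5223

0.5223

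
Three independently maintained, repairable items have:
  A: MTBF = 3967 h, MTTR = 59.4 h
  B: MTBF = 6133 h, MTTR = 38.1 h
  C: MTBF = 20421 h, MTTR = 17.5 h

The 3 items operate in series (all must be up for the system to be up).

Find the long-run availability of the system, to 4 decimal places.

0.9783

A(A) = MTBF/(MTBF+MTTR) = 3967/(3967+59.4) = 0.985247
A(B) = MTBF/(MTBF+MTTR) = 6133/(6133+38.1) = 0.993826
A(C) = MTBF/(MTBF+MTTR) = 20421/(20421+17.5) = 0.999144
Series availability: 0.985247 × 0.993826 × 0.999144 = 0.9783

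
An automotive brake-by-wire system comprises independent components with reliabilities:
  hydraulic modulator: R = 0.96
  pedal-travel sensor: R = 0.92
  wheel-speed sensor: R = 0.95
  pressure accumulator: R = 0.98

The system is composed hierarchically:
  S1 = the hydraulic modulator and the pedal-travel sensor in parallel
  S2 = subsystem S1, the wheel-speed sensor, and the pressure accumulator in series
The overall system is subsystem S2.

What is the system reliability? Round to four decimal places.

Parallel (hydraulic modulator and pedal-travel sensor): 1 − (1 − 0.960000)(1 − 0.920000) = 0.996800
Series ([0.996800], wheel-speed sensor, and pressure accumulator): 0.996800 × 0.950000 × 0.980000 = 0.9280

0.9280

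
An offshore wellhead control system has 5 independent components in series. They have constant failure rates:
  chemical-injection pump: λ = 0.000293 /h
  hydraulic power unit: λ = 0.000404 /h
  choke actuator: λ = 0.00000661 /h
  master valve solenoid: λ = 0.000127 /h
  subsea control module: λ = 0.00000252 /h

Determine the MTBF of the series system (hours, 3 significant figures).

Series of exponential components: λ_sys = Σ λ_i
λ_sys = 0.000293 + 0.000404 + 0.00000661 + 0.000127 + 0.00000252 = 8.3313e-04 /h
MTBF = 1 / λ_sys = 1200 h

1200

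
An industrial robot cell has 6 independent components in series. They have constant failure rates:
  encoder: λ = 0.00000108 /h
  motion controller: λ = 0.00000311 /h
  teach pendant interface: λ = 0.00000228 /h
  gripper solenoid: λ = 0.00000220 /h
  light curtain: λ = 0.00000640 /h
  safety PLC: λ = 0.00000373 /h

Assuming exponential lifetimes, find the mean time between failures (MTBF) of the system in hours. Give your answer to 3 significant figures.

53200

Series of exponential components: λ_sys = Σ λ_i
λ_sys = 0.00000108 + 0.00000311 + 0.00000228 + 0.00000220 + 0.00000640 + 0.00000373 = 1.8800e-05 /h
MTBF = 1 / λ_sys = 53200 h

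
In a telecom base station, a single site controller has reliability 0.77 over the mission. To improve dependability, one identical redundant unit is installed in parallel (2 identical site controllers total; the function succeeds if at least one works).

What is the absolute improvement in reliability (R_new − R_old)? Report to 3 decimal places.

0.177

R_before = 0.77
R_after = 1 − (1 − 0.77)^2 = 0.947
ΔR = 0.947 − 0.77 = 0.177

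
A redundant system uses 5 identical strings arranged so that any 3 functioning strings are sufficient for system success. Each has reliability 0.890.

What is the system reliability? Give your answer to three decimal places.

R = Σ_{i=3}^{5} C(5,i) p^i (1−p)^{5−i} with p = 0.890
C(5,3)·0.890^3·0.110^2 = 0.08530
C(5,4)·0.890^4·0.110^1 = 0.34508
C(5,5)·0.890^5·0.110^0 = 0.55841
Sum = 0.989

0.989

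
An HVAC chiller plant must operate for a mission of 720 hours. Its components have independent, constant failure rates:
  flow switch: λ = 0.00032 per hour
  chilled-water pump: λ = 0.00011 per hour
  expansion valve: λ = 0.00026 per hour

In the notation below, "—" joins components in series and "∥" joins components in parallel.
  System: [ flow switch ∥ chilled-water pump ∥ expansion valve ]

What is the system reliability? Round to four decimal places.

0.9973

R(flow switch) = exp(−0.00032 × 720) = 0.794216
R(chilled-water pump) = exp(−0.00011 × 720) = 0.923855
R(expansion valve) = exp(−0.00026 × 720) = 0.829278
Parallel (flow switch, chilled-water pump, and expansion valve): 1 − (1 − 0.794216)(1 − 0.923855)(1 − 0.829278) = 0.9973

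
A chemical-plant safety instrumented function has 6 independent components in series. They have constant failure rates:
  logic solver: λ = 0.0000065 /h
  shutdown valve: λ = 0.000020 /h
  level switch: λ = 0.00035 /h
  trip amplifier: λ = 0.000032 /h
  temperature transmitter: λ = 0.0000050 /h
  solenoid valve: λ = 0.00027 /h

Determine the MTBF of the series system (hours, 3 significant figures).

1460

Series of exponential components: λ_sys = Σ λ_i
λ_sys = 0.0000065 + 0.000020 + 0.00035 + 0.000032 + 0.0000050 + 0.00027 = 6.8350e-04 /h
MTBF = 1 / λ_sys = 1460 h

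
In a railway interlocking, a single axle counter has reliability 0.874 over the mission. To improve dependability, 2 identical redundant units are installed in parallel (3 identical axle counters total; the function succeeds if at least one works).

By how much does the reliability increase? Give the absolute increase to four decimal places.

R_before = 0.874
R_after = 1 − (1 − 0.874)^3 = 0.9980
ΔR = 0.9980 − 0.874 = 0.1240

0.1240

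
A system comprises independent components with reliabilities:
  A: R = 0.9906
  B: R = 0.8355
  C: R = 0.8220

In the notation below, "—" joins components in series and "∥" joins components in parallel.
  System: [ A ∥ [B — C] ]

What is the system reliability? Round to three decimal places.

0.997

Series (B and C): 0.83550 × 0.82200 = 0.68678
Parallel (A and [0.68678]): 1 − (1 − 0.99060)(1 − 0.68678) = 0.997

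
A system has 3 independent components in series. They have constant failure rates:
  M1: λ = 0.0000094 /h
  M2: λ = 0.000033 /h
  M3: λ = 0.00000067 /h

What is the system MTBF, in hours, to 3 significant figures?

23200

Series of exponential components: λ_sys = Σ λ_i
λ_sys = 0.0000094 + 0.000033 + 0.00000067 = 4.3070e-05 /h
MTBF = 1 / λ_sys = 23200 h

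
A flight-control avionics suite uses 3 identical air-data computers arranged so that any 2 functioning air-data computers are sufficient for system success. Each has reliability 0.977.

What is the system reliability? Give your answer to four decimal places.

R = Σ_{i=2}^{3} C(3,i) p^i (1−p)^{3−i} with p = 0.977
C(3,2)·0.977^2·0.023^1 = 0.065863
C(3,3)·0.977^3·0.023^0 = 0.932575
Sum = 0.9984

0.9984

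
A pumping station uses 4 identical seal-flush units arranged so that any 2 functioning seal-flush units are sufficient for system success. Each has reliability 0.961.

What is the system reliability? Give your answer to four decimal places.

0.9998

R = Σ_{i=2}^{4} C(4,i) p^i (1−p)^{4−i} with p = 0.961
C(4,2)·0.961^2·0.039^2 = 0.008428
C(4,3)·0.961^3·0.039^1 = 0.138451
C(4,4)·0.961^4·0.039^0 = 0.852891
Sum = 0.9998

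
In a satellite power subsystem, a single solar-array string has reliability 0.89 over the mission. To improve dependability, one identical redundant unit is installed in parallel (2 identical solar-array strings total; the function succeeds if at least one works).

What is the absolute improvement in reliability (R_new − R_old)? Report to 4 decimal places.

0.0979

R_before = 0.89
R_after = 1 − (1 − 0.89)^2 = 0.9879
ΔR = 0.9879 − 0.89 = 0.0979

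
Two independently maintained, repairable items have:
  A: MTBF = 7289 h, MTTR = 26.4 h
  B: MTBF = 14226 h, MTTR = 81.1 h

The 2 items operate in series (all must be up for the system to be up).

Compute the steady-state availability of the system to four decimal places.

A(A) = MTBF/(MTBF+MTTR) = 7289/(7289+26.4) = 0.996391
A(B) = MTBF/(MTBF+MTTR) = 14226/(14226+81.1) = 0.994331
Series availability: 0.996391 × 0.994331 = 0.9907

0.9907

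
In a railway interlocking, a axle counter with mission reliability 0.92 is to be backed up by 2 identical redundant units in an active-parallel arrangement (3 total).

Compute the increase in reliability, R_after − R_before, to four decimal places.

0.0795

R_before = 0.92
R_after = 1 − (1 − 0.92)^3 = 0.9995
ΔR = 0.9995 − 0.92 = 0.0795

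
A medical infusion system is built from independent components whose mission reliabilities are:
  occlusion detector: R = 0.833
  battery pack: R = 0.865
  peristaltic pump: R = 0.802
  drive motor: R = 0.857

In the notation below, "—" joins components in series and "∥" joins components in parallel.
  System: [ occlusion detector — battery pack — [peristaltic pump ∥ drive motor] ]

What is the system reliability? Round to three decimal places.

Parallel (peristaltic pump and drive motor): 1 − (1 − 0.80200)(1 − 0.85700) = 0.97169
Series (occlusion detector, battery pack, and [0.97169]): 0.83300 × 0.86500 × 0.97169 = 0.700

0.700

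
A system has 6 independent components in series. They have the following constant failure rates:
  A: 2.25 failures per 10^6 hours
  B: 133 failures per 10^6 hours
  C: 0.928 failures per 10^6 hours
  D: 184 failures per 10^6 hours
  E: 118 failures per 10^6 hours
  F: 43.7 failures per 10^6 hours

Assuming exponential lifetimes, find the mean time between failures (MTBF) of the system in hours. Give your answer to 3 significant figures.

Series of exponential components: λ_sys = Σ λ_i
λ_sys = 0.00000225 + 0.000133 + 0.000000928 + 0.000184 + 0.000118 + 0.0000437 = 4.8188e-04 /h
MTBF = 1 / λ_sys = 2080 h

2080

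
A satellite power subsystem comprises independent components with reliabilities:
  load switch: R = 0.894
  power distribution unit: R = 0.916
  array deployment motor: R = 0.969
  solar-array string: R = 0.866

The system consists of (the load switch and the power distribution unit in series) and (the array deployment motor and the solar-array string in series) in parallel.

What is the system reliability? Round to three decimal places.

Series (load switch and power distribution unit): 0.89400 × 0.91600 = 0.81890
Series (array deployment motor and solar-array string): 0.96900 × 0.86600 = 0.83915
Parallel ([0.81890] and [0.83915]): 1 − (1 − 0.81890)(1 − 0.83915) = 0.971

0.971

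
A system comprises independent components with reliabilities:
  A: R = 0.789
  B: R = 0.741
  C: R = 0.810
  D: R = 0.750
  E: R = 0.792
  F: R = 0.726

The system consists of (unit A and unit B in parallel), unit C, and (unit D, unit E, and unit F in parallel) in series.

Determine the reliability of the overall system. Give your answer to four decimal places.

Parallel (A and B): 1 − (1 − 0.789000)(1 − 0.741000) = 0.945351
Parallel (D, E, and F): 1 − (1 − 0.750000)(1 − 0.792000)(1 − 0.726000) = 0.985752
Series ([0.945351], C, and [0.985752]): 0.945351 × 0.810000 × 0.985752 = 0.7548

0.7548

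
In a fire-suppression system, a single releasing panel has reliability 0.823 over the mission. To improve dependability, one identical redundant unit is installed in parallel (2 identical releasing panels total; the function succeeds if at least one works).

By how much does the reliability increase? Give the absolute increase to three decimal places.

R_before = 0.823
R_after = 1 − (1 − 0.823)^2 = 0.969
ΔR = 0.969 − 0.823 = 0.146

0.146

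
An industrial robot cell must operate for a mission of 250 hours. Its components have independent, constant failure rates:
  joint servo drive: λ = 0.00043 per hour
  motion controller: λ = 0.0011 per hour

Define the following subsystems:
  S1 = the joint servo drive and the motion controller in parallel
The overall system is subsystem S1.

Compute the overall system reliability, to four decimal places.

0.9755

R(joint servo drive) = exp(−0.00043 × 250) = 0.898077
R(motion controller) = exp(−0.0011 × 250) = 0.759572
Parallel (joint servo drive and motion controller): 1 − (1 − 0.898077)(1 − 0.759572) = 0.9755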